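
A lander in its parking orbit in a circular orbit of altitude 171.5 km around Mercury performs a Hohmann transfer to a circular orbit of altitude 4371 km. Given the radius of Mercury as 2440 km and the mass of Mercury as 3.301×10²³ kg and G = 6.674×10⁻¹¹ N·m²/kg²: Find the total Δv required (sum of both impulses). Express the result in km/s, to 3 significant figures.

Δv_total ≈ 1.05 km/s

μ = GM = 6.674×10⁻¹¹ × 3.301×10²³ = 2.203×10¹³ m³/s².
r₁ = 2440 + 171.5 = 2611.5 km = 2.6115×10⁶ m.
r₂ = 2440 + 4371 = 6811.0 km = 6.8110×10⁶ m.
Transfer ellipse a_t = (r₁ + r₂)/2 = 4.711×10⁶ m.
At r₁: circular v_c1 = √(μ/r₁) = 2904 m/s; transfer-periherm v_p = √[μ(2/r₁ − 1/a_t)] = 3492 m/s.
Δv₁ = v_p − v_c1 = 587.8 m/s.
At r₂: circular v_c2 = √(μ/r₂) = 1798 m/s; transfer-apoherm v_a = √[μ(2/r₂ − 1/a_t)] = 1339 m/s.
Δv₂ = v_c2 − v_a = 459.5 m/s.
Total Δv = Δv₁ + Δv₂ = 1047 m/s = 1.047 km/s.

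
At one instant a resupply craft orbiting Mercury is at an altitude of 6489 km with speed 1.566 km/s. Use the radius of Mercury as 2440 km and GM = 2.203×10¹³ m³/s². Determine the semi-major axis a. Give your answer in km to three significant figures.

r = 2440 + 6489 = 8929.0 km = 8.929×10⁶ m.
Specific orbital energy ε = v²/2 − μ/r = (1566)²/2 − 2.203×10¹³/8.929×10⁶ = -1.241×10⁶ J/kg.
Since ε = −μ/(2a), a = −μ/(2ε) = 8.875×10⁶ m = 8875.5 km.

a ≈ 8880 km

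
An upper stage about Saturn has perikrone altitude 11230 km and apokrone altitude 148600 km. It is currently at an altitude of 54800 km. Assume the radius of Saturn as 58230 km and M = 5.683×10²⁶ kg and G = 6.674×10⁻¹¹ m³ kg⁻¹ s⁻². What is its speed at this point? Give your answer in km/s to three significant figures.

v ≈ 19.9 km/s

μ = GM = 6.674×10⁻¹¹ × 5.683×10²⁶ = 3.793×10¹⁶ m³/s².
r_p = 58230 + 11230 = 69460 km = 6.9460×10⁷ m.
r_a = 58230 + 148600 = 206830 km = 2.0683×10⁸ m.
r = 58230 + 54800 = 1.1303×10⁵ km = 1.130×10⁸ m.
Semi-major axis a = (r_p + r_a)/2 = 1.3814×10⁵ km = 1.381×10⁸ m.
Vis-viva: v² = μ(2/r − 1/a) = 3.793×10¹⁶ × (1.769×10⁻⁸ − 7.239×10⁻⁹) = 3.966×10⁸ m²/s².
v = 19910 m/s = 19.91 km/s.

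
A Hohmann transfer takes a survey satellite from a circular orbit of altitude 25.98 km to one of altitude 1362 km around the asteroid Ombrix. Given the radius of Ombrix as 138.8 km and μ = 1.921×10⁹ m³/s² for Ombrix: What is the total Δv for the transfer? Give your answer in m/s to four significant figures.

Δv_total ≈ 56.84 m/s

r₁ = 138.8 + 25.98 = 164.78 km = 1.6478×10⁵ m.
r₂ = 138.8 + 1362 = 1500.8 km = 1.5008×10⁶ m.
Transfer ellipse a_t = (r₁ + r₂)/2 = 8.328×10⁵ m.
At r₁: circular v_c1 = √(μ/r₁) = 108.0 m/s; transfer-periapsis v_p = √[μ(2/r₁ − 1/a_t)] = 144.9 m/s.
Δv₁ = v_p − v_c1 = 36.97 m/s.
At r₂: circular v_c2 = √(μ/r₂) = 35.78 m/s; transfer-apoapsis v_a = √[μ(2/r₂ − 1/a_t)] = 15.91 m/s.
Δv₂ = v_c2 − v_a = 19.86 m/s.
Total Δv = Δv₁ + Δv₂ = 56.84 m/s.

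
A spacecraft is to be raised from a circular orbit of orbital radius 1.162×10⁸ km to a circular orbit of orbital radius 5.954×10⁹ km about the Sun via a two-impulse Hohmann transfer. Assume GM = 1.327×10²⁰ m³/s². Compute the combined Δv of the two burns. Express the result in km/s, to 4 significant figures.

r₁ = 1.162×10⁸ km = 1.162×10¹¹ m.
r₂ = 5.954×10⁹ km = 5.954×10¹² m.
Transfer ellipse a_t = (r₁ + r₂)/2 = 3.035×10¹² m.
At r₁: circular v_c1 = √(μ/r₁) = 33790 m/s; transfer-perihelion v_p = √[μ(2/r₁ − 1/a_t)] = 47330 m/s.
Δv₁ = v_p − v_c1 = 13540 m/s.
At r₂: circular v_c2 = √(μ/r₂) = 4721 m/s; transfer-aphelion v_a = √[μ(2/r₂ − 1/a_t)] = 923.7 m/s.
Δv₂ = v_c2 − v_a = 3797 m/s.
Total Δv = Δv₁ + Δv₂ = 17340 m/s = 17.34 km/s.

Δv_total ≈ 17.34 km/s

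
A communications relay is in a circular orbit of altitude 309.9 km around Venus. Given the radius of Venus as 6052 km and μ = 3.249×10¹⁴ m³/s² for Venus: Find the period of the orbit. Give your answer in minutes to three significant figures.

r = 6052 + 309.9 = 6361.9 km = 6.3619×10⁶ m.
Kepler's third law: T = 2π√(r³/μ) = 2π√((6.362×10⁶)³ / 3.249×10¹⁴).
r³/μ = 7.925×10⁵ s², so T = 2π × 8.902×10² = 5.594×10³ s.
Converting: 5.594×10³ s ÷ 60.00 = 93.23 minutes.

T ≈ 93.2 minutes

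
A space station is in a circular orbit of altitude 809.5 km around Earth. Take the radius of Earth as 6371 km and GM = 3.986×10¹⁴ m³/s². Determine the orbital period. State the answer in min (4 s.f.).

T ≈ 100.9 min

r = 6371 + 809.5 = 7180.5 km = 7.1805×10⁶ m.
Kepler's third law: T = 2π√(r³/μ) = 2π√((7.180×10⁶)³ / 3.986×10¹⁴).
r³/μ = 9.288×10⁵ s², so T = 2π × 9.637×10² = 6.055×10³ s.
Converting: 6.055×10³ s ÷ 60.00 = 100.9 min.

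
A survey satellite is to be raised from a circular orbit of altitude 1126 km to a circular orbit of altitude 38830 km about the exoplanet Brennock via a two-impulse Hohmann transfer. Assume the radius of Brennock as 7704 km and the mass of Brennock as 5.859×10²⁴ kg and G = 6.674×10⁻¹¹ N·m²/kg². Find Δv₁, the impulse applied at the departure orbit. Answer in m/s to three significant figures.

Δv ≈ 1970 m/s

μ = GM = 6.674×10⁻¹¹ × 5.859×10²⁴ = 3.910×10¹⁴ m³/s².
r₁ = 7704 + 1126 = 8830.0 km = 8.8300×10⁶ m.
r₂ = 7704 + 38830 = 46534 km = 4.6534×10⁷ m.
Transfer ellipse a_t = (r₁ + r₂)/2 = 2.768×10⁷ m.
At r₁: circular v_c1 = √(μ/r₁) = 6655 m/s; transfer-periapsis v_p = √[μ(2/r₁ − 1/a_t)] = 8628 m/s.
Δv₁ = v_p − v_c1 = 1973 m/s.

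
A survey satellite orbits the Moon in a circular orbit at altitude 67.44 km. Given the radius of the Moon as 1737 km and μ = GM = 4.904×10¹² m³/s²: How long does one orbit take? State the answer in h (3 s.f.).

r = 1737 + 67.44 = 1804.4 km = 1.8044×10⁶ m.
Kepler's third law: T = 2π√(r³/μ) = 2π√((1.804×10⁶)³ / 4.904×10¹²).
r³/μ = 1.198×10⁶ s², so T = 2π × 1.095×10³ = 6.877×10³ s.
Converting: 6.877×10³ s ÷ 3600 = 1.910 h.

T ≈ 1.91 h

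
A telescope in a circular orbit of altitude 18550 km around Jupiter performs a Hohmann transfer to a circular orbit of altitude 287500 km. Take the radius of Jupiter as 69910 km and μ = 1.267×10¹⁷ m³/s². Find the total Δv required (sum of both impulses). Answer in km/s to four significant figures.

r₁ = 69910 + 18550 = 88460 km = 8.8460×10⁷ m.
r₂ = 69910 + 287500 = 357410 km = 3.5741×10⁸ m.
Transfer ellipse a_t = (r₁ + r₂)/2 = 2.229×10⁸ m.
At r₁: circular v_c1 = √(μ/r₁) = 37850 m/s; transfer-perijove v_p = √[μ(2/r₁ − 1/a_t)] = 47920 m/s.
Δv₁ = v_p − v_c1 = 10070 m/s.
At r₂: circular v_c2 = √(μ/r₂) = 18830 m/s; transfer-apojove v_a = √[μ(2/r₂ − 1/a_t)] = 11860 m/s.
Δv₂ = v_c2 − v_a = 6968 m/s.
Total Δv = Δv₁ + Δv₂ = 17040 m/s = 17.04 km/s.

Δv_total ≈ 17.04 km/s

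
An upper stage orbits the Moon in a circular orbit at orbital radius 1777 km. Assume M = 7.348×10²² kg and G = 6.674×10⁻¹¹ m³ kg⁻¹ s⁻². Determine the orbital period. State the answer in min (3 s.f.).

μ = GM = 6.674×10⁻¹¹ × 7.348×10²² = 4.904×10¹² m³/s².
r = 1777 km = 1.777×10⁶ m.
Kepler's third law: T = 2π√(r³/μ) = 2π√((1.777×10⁶)³ / 4.904×10¹²).
r³/μ = 1.144×10⁶ s², so T = 2π × 1.070×10³ = 6.721×10³ s.
Converting: 6.721×10³ s ÷ 60.00 = 112.0 min.

T ≈ 112 min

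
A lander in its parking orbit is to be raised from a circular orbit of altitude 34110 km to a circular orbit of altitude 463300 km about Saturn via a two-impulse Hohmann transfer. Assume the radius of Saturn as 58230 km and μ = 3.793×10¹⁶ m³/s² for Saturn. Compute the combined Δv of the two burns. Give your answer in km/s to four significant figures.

r₁ = 58230 + 34110 = 92340 km = 9.2340×10⁷ m.
r₂ = 58230 + 463300 = 521530 km = 5.2153×10⁸ m.
Transfer ellipse a_t = (r₁ + r₂)/2 = 3.069×10⁸ m.
At r₁: circular v_c1 = √(μ/r₁) = 20270 m/s; transfer-perikrone v_p = √[μ(2/r₁ − 1/a_t)] = 26420 m/s.
Δv₁ = v_p − v_c1 = 6151 m/s.
At r₂: circular v_c2 = √(μ/r₂) = 8528 m/s; transfer-apokrone v_a = √[μ(2/r₂ − 1/a_t)] = 4678 m/s.
Δv₂ = v_c2 − v_a = 3850 m/s.
Total Δv = Δv₁ + Δv₂ = 10000 m/s = 10.00 km/s.

Δv_total ≈ 10.00 km/s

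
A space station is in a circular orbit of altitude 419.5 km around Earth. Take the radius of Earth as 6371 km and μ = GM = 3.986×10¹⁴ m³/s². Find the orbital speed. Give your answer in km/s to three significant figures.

r = 6371 + 419.5 = 6790.5 km = 6.7905×10⁶ m.
For a circular orbit v = √(μ/r) = √(3.986×10¹⁴ / 6.790×10⁶) = √(5.870×10⁷) = 7662 m/s.
That is 7.662 km/s.

v ≈ 7.66 km/s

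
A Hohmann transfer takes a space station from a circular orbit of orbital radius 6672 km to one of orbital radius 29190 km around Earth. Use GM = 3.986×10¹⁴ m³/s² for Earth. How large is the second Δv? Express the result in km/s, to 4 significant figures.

Δv ≈ 1.441 km/s

r₁ = 6672 km = 6.672×10⁶ m.
r₂ = 29190 km = 2.919×10⁷ m.
Transfer ellipse a_t = (r₁ + r₂)/2 = 1.793×10⁷ m.
At r₁: circular v_c1 = √(μ/r₁) = 7729 m/s; transfer-perigee v_p = √[μ(2/r₁ − 1/a_t)] = 9862 m/s.
At r₂: circular v_c2 = √(μ/r₂) = 3695 m/s; transfer-apogee v_a = √[μ(2/r₂ − 1/a_t)] = 2254 m/s.
Δv₂ = v_c2 − v_a = 1441 m/s.
= 1.441 km/s.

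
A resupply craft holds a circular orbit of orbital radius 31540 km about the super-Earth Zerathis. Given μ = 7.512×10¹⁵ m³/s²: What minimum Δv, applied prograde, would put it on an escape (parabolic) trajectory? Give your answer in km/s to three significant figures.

Δv ≈ 6.39 km/s

r = 31540 km = 3.154×10⁷ m.
Circular speed v_c = √(μ/r) = 15430 m/s.
Escape speed v_esc = √(2μ/r) = √2 × v_c = 21830 m/s.
Δv = v_esc − v_c = 6393 m/s = 6.393 km/s.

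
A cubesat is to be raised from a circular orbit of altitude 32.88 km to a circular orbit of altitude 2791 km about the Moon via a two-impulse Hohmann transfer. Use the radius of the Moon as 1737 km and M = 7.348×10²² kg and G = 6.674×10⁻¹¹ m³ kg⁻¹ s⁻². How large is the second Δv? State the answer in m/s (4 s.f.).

Δv ≈ 260.5 m/s

μ = GM = 6.674×10⁻¹¹ × 7.348×10²² = 4.904×10¹² m³/s².
r₁ = 1737 + 32.88 = 1769.9 km = 1.7699×10⁶ m.
r₂ = 1737 + 2791 = 4528.0 km = 4.5280×10⁶ m.
Transfer ellipse a_t = (r₁ + r₂)/2 = 3.149×10⁶ m.
At r₁: circular v_c1 = √(μ/r₁) = 1665 m/s; transfer-perilune v_p = √[μ(2/r₁ − 1/a_t)] = 1996 m/s.
At r₂: circular v_c2 = √(μ/r₂) = 1041 m/s; transfer-apolune v_a = √[μ(2/r₂ − 1/a_t)] = 780.2 m/s.
Δv₂ = v_c2 − v_a = 260.5 m/s.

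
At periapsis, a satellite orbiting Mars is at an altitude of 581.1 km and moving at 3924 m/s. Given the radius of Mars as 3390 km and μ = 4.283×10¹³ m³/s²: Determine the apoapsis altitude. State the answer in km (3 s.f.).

r_p = 3390 + 581.1 = 3971.1 km = 3.971×10⁶ m.
Specific energy ε = v²/2 − μ/r = -3.087×10⁶ J/kg, so a = −μ/(2ε) = 6.938×10⁶ m.
The apsides satisfy r_p + r_a = 2a, so the apoapsis radius is 2a − r_p = 9.905×10⁶ m = 9905.3 km.
Apoapsis altitude = 9905.3 − 3390 = 6515.3 km.

apoapsis altitude ≈ 6520 km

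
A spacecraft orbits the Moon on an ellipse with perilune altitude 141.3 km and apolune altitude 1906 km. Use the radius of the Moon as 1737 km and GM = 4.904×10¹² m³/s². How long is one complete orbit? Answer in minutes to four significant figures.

T ≈ 216.9 minutes

r_p = 1737 + 141.3 = 1878.3 km = 1.8783×10⁶ m.
r_a = 1737 + 1906 = 3643.0 km = 3.6430×10⁶ m.
Semi-major axis a = (r_p + r_a)/2 = (1878.3 + 3643.0)/2 = 2760.7 km = 2.761×10⁶ m.
By Kepler's third law T = 2π√(a³/μ) = 2π × 2.071×10³ = 1.301×10⁴ s.
= 216.9 minutes.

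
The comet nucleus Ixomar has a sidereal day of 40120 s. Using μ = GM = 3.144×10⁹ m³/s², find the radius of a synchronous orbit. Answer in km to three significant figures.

A synchronous orbit has period T, so by Kepler's third law a = (μT²/4π²)^(1/3).
μT²/4π² = 3.144×10⁹ × (4.012×10⁴)² / 39.48 = 1.282×10¹⁷ m³.
a = 5.042×10⁵ m = 504.21 km.

r_sync ≈ 504 km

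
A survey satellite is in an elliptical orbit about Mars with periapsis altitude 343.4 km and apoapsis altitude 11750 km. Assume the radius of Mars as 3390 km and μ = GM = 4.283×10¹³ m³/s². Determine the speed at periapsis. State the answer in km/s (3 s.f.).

r_p = 3390 + 343.4 = 3733.4 km = 3.7334×10⁶ m.
r_a = 3390 + 11750 = 15140 km = 1.5140×10⁷ m.
Semi-major axis a = (r_p + r_a)/2 = 9436.7 km = 9.437×10⁶ m.
Vis-viva: v² = μ(2/r − 1/a) = 4.283×10¹³ × (5.357×10⁻⁷ − 1.060×10⁻⁷) = 1.841×10⁷ m²/s².
v = 4290 m/s = 4.290 km/s.

v ≈ 4.29 km/s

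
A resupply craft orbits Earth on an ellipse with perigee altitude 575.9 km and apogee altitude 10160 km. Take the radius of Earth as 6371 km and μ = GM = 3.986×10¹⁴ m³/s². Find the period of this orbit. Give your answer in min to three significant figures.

T ≈ 211 min

r_p = 6371 + 575.9 = 6946.9 km = 6.9469×10⁶ m.
r_a = 6371 + 10160 = 16531 km = 1.6531×10⁷ m.
Semi-major axis a = (r_p + r_a)/2 = (6946.9 + 16531)/2 = 11739 km = 1.174×10⁷ m.
By Kepler's third law T = 2π√(a³/μ) = 2π × 2.015×10³ = 1.266×10⁴ s.
= 211.0 min.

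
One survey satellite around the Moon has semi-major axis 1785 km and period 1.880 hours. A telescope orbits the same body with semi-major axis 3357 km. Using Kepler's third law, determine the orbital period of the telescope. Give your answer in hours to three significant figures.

T₂ ≈ 4.85 hours

Kepler's third law: T² ∝ a³, so T₂ = T₁ (a₂/a₁)^(3/2).
a₂/a₁ = 1.881, (a₂/a₁)^(3/2) = 2.579.
T₂ = 1.880 × 2.579 = 4.849 hours.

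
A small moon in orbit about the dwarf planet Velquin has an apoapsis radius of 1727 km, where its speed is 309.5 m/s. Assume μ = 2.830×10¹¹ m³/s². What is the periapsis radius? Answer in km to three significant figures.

periapsis radius ≈ 713 km

r_a = 1.727×10⁶ m.
Specific energy ε = v²/2 − μ/r = -1.160×10⁵ J/kg, so a = −μ/(2ε) = 1.220×10⁶ m.
The apsides satisfy r_p + r_a = 2a, so the periapsis radius is 2a − r_a = 7.132×10⁵ m = 713.23 km.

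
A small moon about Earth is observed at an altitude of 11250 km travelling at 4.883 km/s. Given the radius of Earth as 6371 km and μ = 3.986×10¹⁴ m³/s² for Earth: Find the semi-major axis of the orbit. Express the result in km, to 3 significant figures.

a ≈ 18600 km

r = 6371 + 11250 = 17621 km = 1.762×10⁷ m.
Specific orbital energy ε = v²/2 − μ/r = (4883)²/2 − 3.986×10¹⁴/1.762×10⁷ = -1.070×10⁷ J/kg.
Since ε = −μ/(2a), a = −μ/(2ε) = 1.863×10⁷ m = 18628 km.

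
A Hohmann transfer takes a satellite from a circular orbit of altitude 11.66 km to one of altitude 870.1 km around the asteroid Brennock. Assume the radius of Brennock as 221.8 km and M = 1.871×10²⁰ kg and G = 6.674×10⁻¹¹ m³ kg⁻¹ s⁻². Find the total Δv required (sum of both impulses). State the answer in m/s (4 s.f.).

Δv_total ≈ 109.1 m/s

μ = GM = 6.674×10⁻¹¹ × 1.871×10²⁰ = 1.249×10¹⁰ m³/s².
r₁ = 221.8 + 11.66 = 233.46 km = 2.3346×10⁵ m.
r₂ = 221.8 + 870.1 = 1091.9 km = 1.0919×10⁶ m.
Transfer ellipse a_t = (r₁ + r₂)/2 = 6.627×10⁵ m.
At r₁: circular v_c1 = √(μ/r₁) = 231.3 m/s; transfer-periapsis v_p = √[μ(2/r₁ − 1/a_t)] = 296.9 m/s.
Δv₁ = v_p − v_c1 = 65.60 m/s.
At r₂: circular v_c2 = √(μ/r₂) = 106.9 m/s; transfer-apoapsis v_a = √[μ(2/r₂ − 1/a_t)] = 63.47 m/s.
Δv₂ = v_c2 − v_a = 43.47 m/s.
Total Δv = Δv₁ + Δv₂ = 109.1 m/s.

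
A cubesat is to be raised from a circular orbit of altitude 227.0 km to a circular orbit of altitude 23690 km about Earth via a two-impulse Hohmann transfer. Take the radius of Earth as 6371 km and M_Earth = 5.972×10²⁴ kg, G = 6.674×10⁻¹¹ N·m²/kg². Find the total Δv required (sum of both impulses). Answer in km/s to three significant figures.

μ = GM = 6.674×10⁻¹¹ × 5.972×10²⁴ = 3.986×10¹⁴ m³/s².
r₁ = 6371 + 227.0 = 6598.0 km = 6.5980×10⁶ m.
r₂ = 6371 + 23690 = 30061 km = 3.0061×10⁷ m.
Transfer ellipse a_t = (r₁ + r₂)/2 = 1.833×10⁷ m.
At r₁: circular v_c1 = √(μ/r₁) = 7772 m/s; transfer-perigee v_p = √[μ(2/r₁ − 1/a_t)] = 9953 m/s.
Δv₁ = v_p − v_c1 = 2181 m/s.
At r₂: circular v_c2 = √(μ/r₂) = 3641 m/s; transfer-apogee v_a = √[μ(2/r₂ − 1/a_t)] = 2185 m/s.
Δv₂ = v_c2 − v_a = 1457 m/s.
Total Δv = Δv₁ + Δv₂ = 3638 m/s = 3.638 km/s.

Δv_total ≈ 3.64 km/s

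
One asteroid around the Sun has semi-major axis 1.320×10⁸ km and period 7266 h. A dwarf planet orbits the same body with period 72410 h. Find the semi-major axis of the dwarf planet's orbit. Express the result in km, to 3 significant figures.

Kepler's third law: a³ ∝ T², so a₂ = a₁ (T₂/T₁)^(2/3).
T₂/T₁ = 9.966, (T₂/T₁)^(2/3) = 4.631.
a₂ = 1.320×10⁸ × 4.631 = 6.113×10⁸ km.

a₂ ≈ 6.11×10⁸ km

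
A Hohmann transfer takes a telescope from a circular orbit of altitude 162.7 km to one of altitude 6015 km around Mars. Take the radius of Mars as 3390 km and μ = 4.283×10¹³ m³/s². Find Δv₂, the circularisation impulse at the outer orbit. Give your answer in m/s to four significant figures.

Δv ≈ 553.8 m/s

r₁ = 3390 + 162.7 = 3552.7 km = 3.5527×10⁶ m.
r₂ = 3390 + 6015 = 9405.0 km = 9.4050×10⁶ m.
Transfer ellipse a_t = (r₁ + r₂)/2 = 6.479×10⁶ m.
At r₁: circular v_c1 = √(μ/r₁) = 3472 m/s; transfer-periapsis v_p = √[μ(2/r₁ − 1/a_t)] = 4183 m/s.
At r₂: circular v_c2 = √(μ/r₂) = 2134 m/s; transfer-apoapsis v_a = √[μ(2/r₂ − 1/a_t)] = 1580 m/s.
Δv₂ = v_c2 − v_a = 553.8 m/s.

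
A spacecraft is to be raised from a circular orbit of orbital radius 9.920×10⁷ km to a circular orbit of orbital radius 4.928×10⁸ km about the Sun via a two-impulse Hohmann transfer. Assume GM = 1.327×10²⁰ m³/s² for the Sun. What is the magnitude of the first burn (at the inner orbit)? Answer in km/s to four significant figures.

Δv ≈ 10.62 km/s

r₁ = 9.920×10⁷ km = 9.920×10¹⁰ m.
r₂ = 4.928×10⁸ km = 4.928×10¹¹ m.
Transfer ellipse a_t = (r₁ + r₂)/2 = 2.960×10¹¹ m.
At r₁: circular v_c1 = √(μ/r₁) = 36570 m/s; transfer-perihelion v_p = √[μ(2/r₁ − 1/a_t)] = 47190 m/s.
Δv₁ = v_p − v_c1 = 10620 m/s.
= 10.62 km/s.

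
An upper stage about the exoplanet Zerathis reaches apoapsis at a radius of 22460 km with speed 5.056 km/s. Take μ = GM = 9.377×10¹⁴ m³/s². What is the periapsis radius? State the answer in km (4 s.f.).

periapsis radius ≈ 9910 km

r_a = 2.246×10⁷ m.
Specific energy ε = v²/2 − μ/r = -2.897×10⁷ J/kg, so a = −μ/(2ε) = 1.618×10⁷ m.
The apsides satisfy r_p + r_a = 2a, so the periapsis radius is 2a − r_a = 9.910×10⁶ m = 9910.0 km.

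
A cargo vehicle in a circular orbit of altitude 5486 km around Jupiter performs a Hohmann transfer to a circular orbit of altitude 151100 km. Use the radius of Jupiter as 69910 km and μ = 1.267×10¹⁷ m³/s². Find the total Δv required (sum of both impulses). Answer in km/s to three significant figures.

Δv_total ≈ 15.9 km/s

r₁ = 69910 + 5486 = 75396 km = 7.5396×10⁷ m.
r₂ = 69910 + 151100 = 221010 km = 2.2101×10⁸ m.
Transfer ellipse a_t = (r₁ + r₂)/2 = 1.482×10⁸ m.
At r₁: circular v_c1 = √(μ/r₁) = 40990 m/s; transfer-perijove v_p = √[μ(2/r₁ − 1/a_t)] = 50060 m/s.
Δv₁ = v_p − v_c1 = 9067 m/s.
At r₂: circular v_c2 = √(μ/r₂) = 23940 m/s; transfer-apojove v_a = √[μ(2/r₂ − 1/a_t)] = 17080 m/s.
Δv₂ = v_c2 − v_a = 6866 m/s.
Total Δv = Δv₁ + Δv₂ = 15930 m/s = 15.93 km/s.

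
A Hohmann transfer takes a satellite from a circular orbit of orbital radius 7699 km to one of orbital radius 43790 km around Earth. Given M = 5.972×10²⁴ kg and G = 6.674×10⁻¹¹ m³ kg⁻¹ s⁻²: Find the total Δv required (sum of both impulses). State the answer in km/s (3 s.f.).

μ = GM = 6.674×10⁻¹¹ × 5.972×10²⁴ = 3.986×10¹⁴ m³/s².
r₁ = 7699 km = 7.699×10⁶ m.
r₂ = 43790 km = 4.379×10⁷ m.
Transfer ellipse a_t = (r₁ + r₂)/2 = 2.574×10⁷ m.
At r₁: circular v_c1 = √(μ/r₁) = 7195 m/s; transfer-perigee v_p = √[μ(2/r₁ − 1/a_t)] = 9384 m/s.
Δv₁ = v_p − v_c1 = 2189 m/s.
At r₂: circular v_c2 = √(μ/r₂) = 3017 m/s; transfer-apogee v_a = √[μ(2/r₂ − 1/a_t)] = 1650 m/s.
Δv₂ = v_c2 − v_a = 1367 m/s.
Total Δv = Δv₁ + Δv₂ = 3556 m/s = 3.556 km/s.

Δv_total ≈ 3.56 km/s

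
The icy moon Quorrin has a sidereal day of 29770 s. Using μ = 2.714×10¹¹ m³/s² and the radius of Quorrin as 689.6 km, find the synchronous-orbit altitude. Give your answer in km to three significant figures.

h_sync ≈ 1140 km

A synchronous orbit has period T, so by Kepler's third law a = (μT²/4π²)^(1/3).
μT²/4π² = 2.714×10¹¹ × (2.977×10⁴)² / 39.48 = 6.093×10¹⁸ m³.
a = 1.826×10⁶ m = 1826.4 km.
Altitude h = a − R = 1826.4 − 689.6 = 1136.8 km.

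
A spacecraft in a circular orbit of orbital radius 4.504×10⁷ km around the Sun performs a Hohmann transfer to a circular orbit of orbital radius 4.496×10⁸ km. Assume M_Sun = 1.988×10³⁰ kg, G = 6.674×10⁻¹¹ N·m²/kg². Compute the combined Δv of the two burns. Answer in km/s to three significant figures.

μ = GM = 6.674×10⁻¹¹ × 1.988×10³⁰ = 1.327×10²⁰ m³/s².
r₁ = 4.504×10⁷ km = 4.504×10¹⁰ m.
r₂ = 4.496×10⁸ km = 4.496×10¹¹ m.
Transfer ellipse a_t = (r₁ + r₂)/2 = 2.473×10¹¹ m.
At r₁: circular v_c1 = √(μ/r₁) = 54280 m/s; transfer-perihelion v_p = √[μ(2/r₁ − 1/a_t)] = 73180 m/s.
Δv₁ = v_p − v_c1 = 18900 m/s.
At r₂: circular v_c2 = √(μ/r₂) = 17180 m/s; transfer-aphelion v_a = √[μ(2/r₂ − 1/a_t)] = 7331 m/s.
Δv₂ = v_c2 − v_a = 9848 m/s.
Total Δv = Δv₁ + Δv₂ = 28750 m/s = 28.75 km/s.

Δv_total ≈ 28.8 km/s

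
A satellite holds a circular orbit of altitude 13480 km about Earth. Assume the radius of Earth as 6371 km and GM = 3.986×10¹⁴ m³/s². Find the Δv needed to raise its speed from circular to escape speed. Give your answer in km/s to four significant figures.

Δv ≈ 1.856 km/s

r = 6371 + 13480 = 19851 km = 1.9851×10⁷ m.
Circular speed v_c = √(μ/r) = 4481 m/s.
Escape speed v_esc = √(2μ/r) = √2 × v_c = 6337 m/s.
Δv = v_esc − v_c = 1856 m/s = 1.856 km/s.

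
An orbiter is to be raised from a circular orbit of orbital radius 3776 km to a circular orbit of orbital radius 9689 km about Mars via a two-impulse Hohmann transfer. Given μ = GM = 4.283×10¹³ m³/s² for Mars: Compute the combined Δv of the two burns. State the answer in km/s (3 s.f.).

Δv_total ≈ 1.20 km/s

r₁ = 3776 km = 3.776×10⁶ m.
r₂ = 9689 km = 9.689×10⁶ m.
Transfer ellipse a_t = (r₁ + r₂)/2 = 6.732×10⁶ m.
At r₁: circular v_c1 = √(μ/r₁) = 3368 m/s; transfer-periapsis v_p = √[μ(2/r₁ − 1/a_t)] = 4040 m/s.
Δv₁ = v_p − v_c1 = 672.4 m/s.
At r₂: circular v_c2 = √(μ/r₂) = 2102 m/s; transfer-apoapsis v_a = √[μ(2/r₂ − 1/a_t)] = 1575 m/s.
Δv₂ = v_c2 − v_a = 527.9 m/s.
Total Δv = Δv₁ + Δv₂ = 1200 m/s = 1.200 km/s.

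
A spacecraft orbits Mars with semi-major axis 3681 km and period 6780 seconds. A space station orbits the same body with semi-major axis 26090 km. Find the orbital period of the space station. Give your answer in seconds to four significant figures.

T₂ ≈ 1.279×10⁵ seconds

Kepler's third law: T² ∝ a³, so T₂ = T₁ (a₂/a₁)^(3/2).
a₂/a₁ = 7.088, (a₂/a₁)^(3/2) = 18.87.
T₂ = 6780 × 18.87 = 1.279×10⁵ seconds.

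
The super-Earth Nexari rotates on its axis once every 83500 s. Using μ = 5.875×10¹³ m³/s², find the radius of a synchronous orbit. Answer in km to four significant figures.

A synchronous orbit has period T, so by Kepler's third law a = (μT²/4π²)^(1/3).
μT²/4π² = 5.875×10¹³ × (8.350×10⁴)² / 39.48 = 1.038×10²² m³.
a = 2.181×10⁷ m = 21811 km.

r_sync ≈ 21810 km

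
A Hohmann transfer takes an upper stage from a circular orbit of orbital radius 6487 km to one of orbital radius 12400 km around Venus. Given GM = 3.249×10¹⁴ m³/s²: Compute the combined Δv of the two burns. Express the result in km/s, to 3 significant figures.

Δv_total ≈ 1.91 km/s

r₁ = 6487 km = 6.487×10⁶ m.
r₂ = 12400 km = 1.240×10⁷ m.
Transfer ellipse a_t = (r₁ + r₂)/2 = 9.444×10⁶ m.
At r₁: circular v_c1 = √(μ/r₁) = 7077 m/s; transfer-periapsis v_p = √[μ(2/r₁ − 1/a_t)] = 8110 m/s.
Δv₁ = v_p − v_c1 = 1032 m/s.
At r₂: circular v_c2 = √(μ/r₂) = 5119 m/s; transfer-apoapsis v_a = √[μ(2/r₂ − 1/a_t)] = 4242 m/s.
Δv₂ = v_c2 − v_a = 876.3 m/s.
Total Δv = Δv₁ + Δv₂ = 1909 m/s = 1.909 km/s.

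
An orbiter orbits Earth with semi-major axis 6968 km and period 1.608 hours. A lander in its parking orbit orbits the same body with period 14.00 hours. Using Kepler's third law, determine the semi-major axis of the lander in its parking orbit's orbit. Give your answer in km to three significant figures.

Kepler's third law: a³ ∝ T², so a₂ = a₁ (T₂/T₁)^(2/3).
T₂/T₁ = 8.706, (T₂/T₁)^(2/3) = 4.232.
a₂ = 6968 × 4.232 = 29490 km.

a₂ ≈ 29500 km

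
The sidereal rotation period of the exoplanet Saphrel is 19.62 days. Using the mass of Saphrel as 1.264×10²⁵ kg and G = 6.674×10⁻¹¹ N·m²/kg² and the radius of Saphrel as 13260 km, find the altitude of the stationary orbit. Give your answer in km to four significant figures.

μ = GM = 6.674×10⁻¹¹ × 1.264×10²⁵ = 8.436×10¹⁴ m³/s².
T = 19.62 days = 1.695×10⁶ s.
A synchronous orbit has period T, so by Kepler's third law a = (μT²/4π²)^(1/3).
μT²/4π² = 8.436×10¹⁴ × (1.695×10⁶)² / 39.48 = 6.140×10²⁵ m³.
a = 3.945×10⁸ m = 3.9452×10⁵ km.
Altitude h = a − R = 3.9452×10⁵ − 13260 = 3.8126×10⁵ km.

h_sync ≈ 3.813×10⁵ km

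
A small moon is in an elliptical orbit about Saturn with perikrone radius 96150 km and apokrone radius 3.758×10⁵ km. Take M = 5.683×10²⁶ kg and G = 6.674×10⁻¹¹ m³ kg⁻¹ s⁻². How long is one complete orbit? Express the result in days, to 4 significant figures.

μ = GM = 6.674×10⁻¹¹ × 5.683×10²⁶ = 3.793×10¹⁶ m³/s².
Semi-major axis a = (r_p + r_a)/2 = (96150 + 3.7580×10⁵)/2 = 2.3598×10⁵ km = 2.360×10⁸ m.
By Kepler's third law T = 2π√(a³/μ) = 2π × 1.861×10⁴ = 1.169×10⁵ s.
= 1.354 days.

T ≈ 1.354 days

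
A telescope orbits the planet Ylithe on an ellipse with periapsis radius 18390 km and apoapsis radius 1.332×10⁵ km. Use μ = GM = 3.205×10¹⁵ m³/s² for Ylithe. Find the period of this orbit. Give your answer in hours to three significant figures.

T ≈ 20.3 hours

Semi-major axis a = (r_p + r_a)/2 = (18390 + 1.3320×10⁵)/2 = 75795 km = 7.580×10⁷ m.
By Kepler's third law T = 2π√(a³/μ) = 2π × 1.166×10⁴ = 7.324×10⁴ s.
= 20.34 hours.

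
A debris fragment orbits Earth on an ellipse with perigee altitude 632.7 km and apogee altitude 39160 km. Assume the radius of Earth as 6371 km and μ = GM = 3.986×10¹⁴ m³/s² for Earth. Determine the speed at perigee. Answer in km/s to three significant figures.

v ≈ 9.93 km/s

r_p = 6371 + 632.7 = 7003.7 km = 7.0037×10⁶ m.
r_a = 6371 + 39160 = 45531 km = 4.5531×10⁷ m.
Semi-major axis a = (r_p + r_a)/2 = 26267 km = 2.627×10⁷ m.
Vis-viva: v² = μ(2/r − 1/a) = 3.986×10¹⁴ × (2.856×10⁻⁷ − 3.807×10⁻⁸) = 9.865×10⁷ m²/s².
v = 9932 m/s = 9.932 km/s.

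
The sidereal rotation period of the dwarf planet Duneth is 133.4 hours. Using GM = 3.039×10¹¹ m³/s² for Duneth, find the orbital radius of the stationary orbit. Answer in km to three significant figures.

r_sync ≈ 12100 km

T = 133.4 hours = 4.802×10⁵ s.
A synchronous orbit has period T, so by Kepler's third law a = (μT²/4π²)^(1/3).
μT²/4π² = 3.039×10¹¹ × (4.802×10⁵)² / 39.48 = 1.775×10²¹ m³.
a = 1.211×10⁷ m = 12109 km.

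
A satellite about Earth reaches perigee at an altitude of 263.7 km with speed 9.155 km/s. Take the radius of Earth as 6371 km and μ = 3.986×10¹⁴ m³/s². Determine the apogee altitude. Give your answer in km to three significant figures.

r_p = 6371 + 263.7 = 6634.7 km = 6.635×10⁶ m.
Specific energy ε = v²/2 − μ/r = -1.817×10⁷ J/kg, so a = −μ/(2ε) = 1.097×10⁷ m.
The apsides satisfy r_p + r_a = 2a, so the apogee radius is 2a − r_p = 1.530×10⁷ m = 15301 km.
Apogee altitude = 15301 − 6371 = 8930.3 km.

apogee altitude ≈ 8930 km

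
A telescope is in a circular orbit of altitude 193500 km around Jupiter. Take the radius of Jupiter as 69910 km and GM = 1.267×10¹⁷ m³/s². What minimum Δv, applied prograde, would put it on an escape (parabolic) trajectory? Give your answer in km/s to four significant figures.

Δv ≈ 9.084 km/s

r = 69910 + 193500 = 263410 km = 2.6341×10⁸ m.
Circular speed v_c = √(μ/r) = 21930 m/s.
Escape speed v_esc = √(2μ/r) = √2 × v_c = 31020 m/s.
Δv = v_esc − v_c = 9084 m/s = 9.084 km/s.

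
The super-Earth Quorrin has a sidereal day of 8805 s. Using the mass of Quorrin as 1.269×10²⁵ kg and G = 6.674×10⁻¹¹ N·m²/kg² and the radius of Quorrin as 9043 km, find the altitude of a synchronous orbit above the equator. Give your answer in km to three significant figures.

μ = GM = 6.674×10⁻¹¹ × 1.269×10²⁵ = 8.469×10¹⁴ m³/s².
A synchronous orbit has period T, so by Kepler's third law a = (μT²/4π²)^(1/3).
μT²/4π² = 8.469×10¹⁴ × (8.805×10³)² / 39.48 = 1.663×10²¹ m³.
a = 1.185×10⁷ m = 11848 km.
Altitude h = a − R = 11848 − 9043 = 2805.1 km.

h_sync ≈ 2810 km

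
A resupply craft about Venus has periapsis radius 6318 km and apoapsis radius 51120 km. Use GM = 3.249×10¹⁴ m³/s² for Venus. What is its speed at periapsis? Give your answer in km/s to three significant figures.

Semi-major axis a = (r_p + r_a)/2 = 28719 km = 2.872×10⁷ m.
Vis-viva: v² = μ(2/r − 1/a) = 3.249×10¹⁴ × (3.166×10⁻⁷ − 3.482×10⁻⁸) = 9.154×10⁷ m²/s².
v = 9567 m/s = 9.567 km/s.

v ≈ 9.57 km/s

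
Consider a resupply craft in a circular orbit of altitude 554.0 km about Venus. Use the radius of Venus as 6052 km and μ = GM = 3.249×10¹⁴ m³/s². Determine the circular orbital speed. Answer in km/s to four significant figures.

r = 6052 + 554.0 = 6606.0 km = 6.6060×10⁶ m.
For a circular orbit v = √(μ/r) = √(3.249×10¹⁴ / 6.606×10⁶) = √(4.918×10⁷) = 7013 m/s.
That is 7.013 km/s.

v ≈ 7.013 km/s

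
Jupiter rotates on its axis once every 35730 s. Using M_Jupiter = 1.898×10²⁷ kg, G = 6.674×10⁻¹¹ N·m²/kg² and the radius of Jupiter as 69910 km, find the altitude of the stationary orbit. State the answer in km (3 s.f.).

h_sync ≈ 90100 km

μ = GM = 6.674×10⁻¹¹ × 1.898×10²⁷ = 1.267×10¹⁷ m³/s².
A synchronous orbit has period T, so by Kepler's third law a = (μT²/4π²)^(1/3).
μT²/4π² = 1.267×10¹⁷ × (3.573×10⁴)² / 39.48 = 4.096×10²⁴ m³.
a = 1.600×10⁸ m = 1.6000×10⁵ km.
Altitude h = a − R = 1.6000×10⁵ − 69910 = 90094 km.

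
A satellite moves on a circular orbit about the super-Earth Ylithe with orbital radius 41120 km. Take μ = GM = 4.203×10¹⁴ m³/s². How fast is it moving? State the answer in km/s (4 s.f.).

r = 41120 km = 4.112×10⁷ m.
For a circular orbit v = √(μ/r) = √(4.203×10¹⁴ / 4.112×10⁷) = √(1.022×10⁷) = 3197 m/s.
That is 3.197 km/s.

v ≈ 3.197 km/s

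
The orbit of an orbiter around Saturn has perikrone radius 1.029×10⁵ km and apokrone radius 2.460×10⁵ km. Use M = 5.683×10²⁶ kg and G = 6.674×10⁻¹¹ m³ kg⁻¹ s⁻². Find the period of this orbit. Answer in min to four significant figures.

μ = GM = 6.674×10⁻¹¹ × 5.683×10²⁶ = 3.793×10¹⁶ m³/s².
Semi-major axis a = (r_p + r_a)/2 = (1.0290×10⁵ + 2.4600×10⁵)/2 = 1.7445×10⁵ km = 1.744×10⁸ m.
By Kepler's third law T = 2π√(a³/μ) = 2π × 1.183×10⁴ = 7.434×10⁴ s.
= 1239 min.

T ≈ 1239 min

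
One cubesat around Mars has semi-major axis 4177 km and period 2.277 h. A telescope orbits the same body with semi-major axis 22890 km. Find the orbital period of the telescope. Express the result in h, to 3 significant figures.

Kepler's third law: T² ∝ a³, so T₂ = T₁ (a₂/a₁)^(3/2).
a₂/a₁ = 5.480, (a₂/a₁)^(3/2) = 12.83.
T₂ = 2.277 × 12.83 = 29.21 h.

T₂ ≈ 29.2 h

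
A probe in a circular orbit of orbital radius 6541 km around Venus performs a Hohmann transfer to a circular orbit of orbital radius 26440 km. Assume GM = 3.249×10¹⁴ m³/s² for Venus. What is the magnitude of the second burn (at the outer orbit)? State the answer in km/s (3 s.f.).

Δv ≈ 1.30 km/s

r₁ = 6541 km = 6.541×10⁶ m.
r₂ = 26440 km = 2.644×10⁷ m.
Transfer ellipse a_t = (r₁ + r₂)/2 = 1.649×10⁷ m.
At r₁: circular v_c1 = √(μ/r₁) = 7048 m/s; transfer-periapsis v_p = √[μ(2/r₁ − 1/a_t)] = 8924 m/s.
At r₂: circular v_c2 = √(μ/r₂) = 3505 m/s; transfer-apoapsis v_a = √[μ(2/r₂ − 1/a_t)] = 2208 m/s.
Δv₂ = v_c2 − v_a = 1298 m/s.
= 1.298 km/s.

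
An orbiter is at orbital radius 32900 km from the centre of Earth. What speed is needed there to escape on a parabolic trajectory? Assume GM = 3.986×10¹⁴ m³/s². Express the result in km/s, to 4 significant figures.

r = 32900 km = 3.290×10⁷ m.
Escape speed v_esc = √(2μ/r) = √(2 × 3.986×10¹⁴ / 3.290×10⁷) = √(2.423×10⁷) = 4922 m/s.
= 4.922 km/s.

v_esc ≈ 4.922 km/s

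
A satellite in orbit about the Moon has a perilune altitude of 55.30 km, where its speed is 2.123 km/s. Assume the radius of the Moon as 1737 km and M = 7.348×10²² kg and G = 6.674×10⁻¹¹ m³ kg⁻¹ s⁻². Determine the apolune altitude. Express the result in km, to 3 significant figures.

apolune altitude ≈ 6630 km

μ = GM = 6.674×10⁻¹¹ × 7.348×10²² = 4.904×10¹² m³/s².
r_p = 1737 + 55.30 = 1792.3 km = 1.792×10⁶ m.
Specific energy ε = v²/2 − μ/r = -4.826×10⁵ J/kg, so a = −μ/(2ε) = 5.081×10⁶ m.
The apsides satisfy r_p + r_a = 2a, so the apolune radius is 2a − r_p = 8.369×10⁶ m = 8369.1 km.
Apolune altitude = 8369.1 − 1737 = 6632.1 km.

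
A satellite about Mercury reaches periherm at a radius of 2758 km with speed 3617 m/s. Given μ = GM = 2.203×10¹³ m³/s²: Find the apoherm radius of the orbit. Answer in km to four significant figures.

apoherm radius ≈ 12470 km

r_p = 2.758×10⁶ m.
Specific energy ε = v²/2 − μ/r = -1.446×10⁶ J/kg, so a = −μ/(2ε) = 7.616×10⁶ m.
The apsides satisfy r_p + r_a = 2a, so the apoherm radius is 2a − r_p = 1.247×10⁷ m = 12474 km.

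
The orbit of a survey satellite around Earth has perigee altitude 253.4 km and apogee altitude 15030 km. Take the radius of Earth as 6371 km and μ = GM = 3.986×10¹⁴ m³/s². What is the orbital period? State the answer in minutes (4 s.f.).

r_p = 6371 + 253.4 = 6624.4 km = 6.6244×10⁶ m.
r_a = 6371 + 15030 = 21401 km = 2.1401×10⁷ m.
Semi-major axis a = (r_p + r_a)/2 = (6624.4 + 21401)/2 = 14013 km = 1.401×10⁷ m.
By Kepler's third law T = 2π√(a³/μ) = 2π × 2.627×10³ = 1.651×10⁴ s.
= 275.1 minutes.

T ≈ 275.1 minutes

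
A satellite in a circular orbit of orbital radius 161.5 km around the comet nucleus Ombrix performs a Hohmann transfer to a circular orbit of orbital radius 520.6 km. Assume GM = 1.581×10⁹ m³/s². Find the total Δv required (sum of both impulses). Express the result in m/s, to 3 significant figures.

r₁ = 161.5 km = 1.615×10⁵ m.
r₂ = 520.6 km = 5.206×10⁵ m.
Transfer ellipse a_t = (r₁ + r₂)/2 = 3.410×10⁵ m.
At r₁: circular v_c1 = √(μ/r₁) = 98.94 m/s; transfer-periapsis v_p = √[μ(2/r₁ − 1/a_t)] = 122.2 m/s.
Δv₁ = v_p − v_c1 = 23.30 m/s.
At r₂: circular v_c2 = √(μ/r₂) = 55.11 m/s; transfer-apoapsis v_a = √[μ(2/r₂ − 1/a_t)] = 37.92 m/s.
Δv₂ = v_c2 − v_a = 17.19 m/s.
Total Δv = Δv₁ + Δv₂ = 40.49 m/s.

Δv_total ≈ 40.5 m/s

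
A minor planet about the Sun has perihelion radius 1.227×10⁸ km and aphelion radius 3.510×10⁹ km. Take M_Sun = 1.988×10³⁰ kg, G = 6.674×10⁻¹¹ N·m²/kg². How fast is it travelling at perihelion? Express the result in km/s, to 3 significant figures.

μ = GM = 6.674×10⁻¹¹ × 1.988×10³⁰ = 1.327×10²⁰ m³/s².
Semi-major axis a = (r_p + r_a)/2 = 1.8164×10⁹ km = 1.816×10¹² m.
Vis-viva: v² = μ(2/r − 1/a) = 1.327×10²⁰ × (1.630×10⁻¹¹ − 5.506×10⁻¹³) = 2.090×10⁹ m²/s².
v = 45710 m/s = 45.71 km/s.

v ≈ 45.7 km/s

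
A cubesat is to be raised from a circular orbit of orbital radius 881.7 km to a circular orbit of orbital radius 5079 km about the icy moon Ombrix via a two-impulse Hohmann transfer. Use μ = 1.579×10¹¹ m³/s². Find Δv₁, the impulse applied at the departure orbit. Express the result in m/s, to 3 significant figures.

r₁ = 881.7 km = 8.817×10⁵ m.
r₂ = 5079 km = 5.079×10⁶ m.
Transfer ellipse a_t = (r₁ + r₂)/2 = 2.980×10⁶ m.
At r₁: circular v_c1 = √(μ/r₁) = 423.2 m/s; transfer-periapsis v_p = √[μ(2/r₁ − 1/a_t)] = 552.4 m/s.
Δv₁ = v_p − v_c1 = 129.3 m/s.

Δv ≈ 129 m/s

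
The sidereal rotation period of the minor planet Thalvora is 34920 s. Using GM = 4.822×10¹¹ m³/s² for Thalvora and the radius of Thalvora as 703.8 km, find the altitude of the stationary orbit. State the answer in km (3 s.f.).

A synchronous orbit has period T, so by Kepler's third law a = (μT²/4π²)^(1/3).
μT²/4π² = 4.822×10¹¹ × (3.492×10⁴)² / 39.48 = 1.489×10¹⁹ m³.
a = 2.460×10⁶ m = 2460.4 km.
Altitude h = a − R = 2460.4 − 703.8 = 1756.6 km.

h_sync ≈ 1760 km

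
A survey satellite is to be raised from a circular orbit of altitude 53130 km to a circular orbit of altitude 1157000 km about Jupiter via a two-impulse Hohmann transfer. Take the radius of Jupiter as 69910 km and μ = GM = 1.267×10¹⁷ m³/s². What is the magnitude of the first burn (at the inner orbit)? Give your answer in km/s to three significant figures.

Δv ≈ 11.2 km/s

r₁ = 69910 + 53130 = 123040 km = 1.2304×10⁸ m.
r₂ = 69910 + 1157000 = 1226900 km = 1.2269×10⁹ m.
Transfer ellipse a_t = (r₁ + r₂)/2 = 6.750×10⁸ m.
At r₁: circular v_c1 = √(μ/r₁) = 32090 m/s; transfer-perijove v_p = √[μ(2/r₁ − 1/a_t)] = 43260 m/s.
Δv₁ = v_p − v_c1 = 11170 m/s.
= 11.17 km/s.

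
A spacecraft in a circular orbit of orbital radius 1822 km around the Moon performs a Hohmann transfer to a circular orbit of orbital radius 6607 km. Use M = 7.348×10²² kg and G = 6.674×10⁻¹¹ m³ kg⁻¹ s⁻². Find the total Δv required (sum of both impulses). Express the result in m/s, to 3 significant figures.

Δv_total ≈ 709 m/s

μ = GM = 6.674×10⁻¹¹ × 7.348×10²² = 4.904×10¹² m³/s².
r₁ = 1822 km = 1.822×10⁶ m.
r₂ = 6607 km = 6.607×10⁶ m.
Transfer ellipse a_t = (r₁ + r₂)/2 = 4.214×10⁶ m.
At r₁: circular v_c1 = √(μ/r₁) = 1641 m/s; transfer-perilune v_p = √[μ(2/r₁ − 1/a_t)] = 2054 m/s.
Δv₁ = v_p − v_c1 = 413.5 m/s.
At r₂: circular v_c2 = √(μ/r₂) = 861.5 m/s; transfer-apolune v_a = √[μ(2/r₂ − 1/a_t)] = 566.5 m/s.
Δv₂ = v_c2 − v_a = 295.1 m/s.
Total Δv = Δv₁ + Δv₂ = 708.6 m/s.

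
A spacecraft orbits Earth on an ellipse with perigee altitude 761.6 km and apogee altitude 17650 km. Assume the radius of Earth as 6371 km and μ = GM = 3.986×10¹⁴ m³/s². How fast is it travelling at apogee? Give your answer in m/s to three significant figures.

r_p = 6371 + 761.6 = 7132.6 km = 7.1326×10⁶ m.
r_a = 6371 + 17650 = 24021 km = 2.4021×10⁷ m.
Semi-major axis a = (r_p + r_a)/2 = 15577 km = 1.558×10⁷ m.
Vis-viva: v² = μ(2/r − 1/a) = 3.986×10¹⁴ × (8.326×10⁻⁸ − 6.420×10⁻⁸) = 7.598×10⁶ m²/s².
v = 2756 m/s.

v ≈ 2760 m/s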